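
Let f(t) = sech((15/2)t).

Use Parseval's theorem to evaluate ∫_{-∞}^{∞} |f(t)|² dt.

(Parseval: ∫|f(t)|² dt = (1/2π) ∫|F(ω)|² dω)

∫|f(t)|² dt = \frac{4}{15}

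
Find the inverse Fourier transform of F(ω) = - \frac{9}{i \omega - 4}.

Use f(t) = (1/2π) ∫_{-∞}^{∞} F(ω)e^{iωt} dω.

f(t) = 9 e^{4 t} u\left(- t\right)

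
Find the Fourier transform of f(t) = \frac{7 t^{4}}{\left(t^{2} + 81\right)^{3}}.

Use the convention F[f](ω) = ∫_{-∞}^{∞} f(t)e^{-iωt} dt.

F(ω) = \frac{7 \pi \left(27 \omega^{2} - 15 \left|{\omega}\right| + 1\right) e^{- 9 \left|{\omega}\right|}}{24}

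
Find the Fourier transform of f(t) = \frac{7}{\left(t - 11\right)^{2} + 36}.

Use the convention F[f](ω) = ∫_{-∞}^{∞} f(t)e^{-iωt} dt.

F(ω) = \frac{7 \pi e^{- 11 i \omega - 6 \left|{\omega}\right|}}{6}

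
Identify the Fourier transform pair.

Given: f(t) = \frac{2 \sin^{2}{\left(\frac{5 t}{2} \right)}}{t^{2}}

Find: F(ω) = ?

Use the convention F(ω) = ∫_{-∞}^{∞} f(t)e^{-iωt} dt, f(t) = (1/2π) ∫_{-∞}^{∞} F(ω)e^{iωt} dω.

F(ω) = \begin{cases} \pi \left(5 - \left|{\omega}\right|\right) & \text{for}\: \omega > -5 \wedge \omega < 5 \\0 & \text{otherwise} \end{cases}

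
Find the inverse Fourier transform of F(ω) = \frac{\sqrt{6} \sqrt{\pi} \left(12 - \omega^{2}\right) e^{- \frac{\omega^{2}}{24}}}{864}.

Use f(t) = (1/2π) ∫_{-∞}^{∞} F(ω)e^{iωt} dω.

f(t) = t^{2} e^{- 6 t^{2}}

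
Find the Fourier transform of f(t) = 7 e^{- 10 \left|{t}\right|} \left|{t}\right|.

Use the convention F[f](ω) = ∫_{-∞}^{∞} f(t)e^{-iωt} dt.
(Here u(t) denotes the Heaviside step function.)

F(ω) = \frac{14 \left(100 - \omega^{2}\right)}{\left(\omega^{2} + 100\right)^{2}}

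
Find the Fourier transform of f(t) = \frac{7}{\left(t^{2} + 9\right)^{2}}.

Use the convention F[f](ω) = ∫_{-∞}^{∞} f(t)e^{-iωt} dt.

F(ω) = \frac{7 \pi \left(3 \left|{\omega}\right| + 1\right) e^{- 3 \left|{\omega}\right|}}{54}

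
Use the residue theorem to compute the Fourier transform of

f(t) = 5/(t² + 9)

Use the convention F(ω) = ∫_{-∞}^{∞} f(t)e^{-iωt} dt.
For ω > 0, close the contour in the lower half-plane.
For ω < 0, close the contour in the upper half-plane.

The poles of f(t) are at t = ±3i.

Let g(z) = f(z)e^{-iωz}; for large |z| the factor e^{-iωz} decays in the lower half-plane when ω > 0 and in the upper half-plane when ω < 0.

Case ω > 0 (lower half-plane, clockwise contour ⇒ F(ω) = -2πi·ΣRes):
  Res_{z = - 3 i} g(z) = \frac{5 i e^{- 3 \omega}}{6}
  F(ω) = -2πi·ΣRes = \frac{5 \pi e^{- 3 \omega}}{3}

Case ω < 0 (upper half-plane, counterclockwise contour ⇒ F(ω) = +2πi·ΣRes):
  Res_{z = 3 i} g(z) = - \frac{5 i e^{3 \omega}}{6}
  F(ω) = 2πi·ΣRes = \frac{5 \pi e^{3 \omega}}{3}

Both cases combine into a single formula in |ω|:

F(ω) = \frac{5 \pi e^{- 3 \left|{\omega}\right|}}{3}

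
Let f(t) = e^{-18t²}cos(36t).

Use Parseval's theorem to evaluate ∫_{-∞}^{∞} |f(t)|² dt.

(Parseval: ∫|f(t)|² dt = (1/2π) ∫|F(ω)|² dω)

∫|f(t)|² dt = \frac{\sqrt{\pi} \left(1 + e^{36}\right)}{12 e^{36}}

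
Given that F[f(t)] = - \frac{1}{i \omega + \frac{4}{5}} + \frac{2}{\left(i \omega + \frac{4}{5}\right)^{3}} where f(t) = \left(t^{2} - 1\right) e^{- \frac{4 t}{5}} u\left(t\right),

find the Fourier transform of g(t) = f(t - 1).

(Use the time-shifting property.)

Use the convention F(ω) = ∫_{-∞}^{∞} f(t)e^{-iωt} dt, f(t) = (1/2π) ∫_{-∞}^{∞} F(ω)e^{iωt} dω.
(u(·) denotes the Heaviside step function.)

F[g](ω) = \frac{5 \left(250 i \omega - \left(5 i \omega + 4\right)^{3} + 200\right) e^{- i \omega}}{\left(5 i \omega + 4\right)^{4}}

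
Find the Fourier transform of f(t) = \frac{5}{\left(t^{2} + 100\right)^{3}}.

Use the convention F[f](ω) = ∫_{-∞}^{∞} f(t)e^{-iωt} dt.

F(ω) = \frac{\pi \left(100 \omega^{2} + 30 \left|{\omega}\right| + 3\right) e^{- 10 \left|{\omega}\right|}}{160000}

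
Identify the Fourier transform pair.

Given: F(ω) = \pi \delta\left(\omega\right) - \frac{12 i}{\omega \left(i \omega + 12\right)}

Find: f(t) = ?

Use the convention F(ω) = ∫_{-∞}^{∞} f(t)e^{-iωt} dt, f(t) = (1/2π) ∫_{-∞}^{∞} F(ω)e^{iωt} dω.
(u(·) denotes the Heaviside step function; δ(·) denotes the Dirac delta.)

f(t) = \left(1 - e^{- 12 t}\right) u\left(t\right)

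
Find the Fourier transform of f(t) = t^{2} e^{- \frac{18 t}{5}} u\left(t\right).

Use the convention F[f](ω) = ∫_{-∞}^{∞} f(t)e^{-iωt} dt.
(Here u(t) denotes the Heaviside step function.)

F(ω) = \frac{250}{\left(5 i \omega + 18\right)^{3}}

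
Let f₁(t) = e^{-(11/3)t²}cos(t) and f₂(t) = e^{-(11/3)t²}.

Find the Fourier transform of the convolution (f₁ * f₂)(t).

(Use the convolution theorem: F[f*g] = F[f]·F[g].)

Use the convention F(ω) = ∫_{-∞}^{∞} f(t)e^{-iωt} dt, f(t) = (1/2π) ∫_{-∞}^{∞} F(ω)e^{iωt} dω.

F[f₁*f₂](ω) = \frac{3 \pi \left(e^{\frac{3 \omega}{11}} + 1\right) e^{- \frac{3 \omega^{2}}{22} - \frac{3 \omega}{22} - \frac{3}{44}}}{22}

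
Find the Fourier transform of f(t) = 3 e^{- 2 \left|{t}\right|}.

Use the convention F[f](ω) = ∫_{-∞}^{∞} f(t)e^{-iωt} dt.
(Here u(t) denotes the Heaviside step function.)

F(ω) = \frac{12}{\omega^{2} + 4}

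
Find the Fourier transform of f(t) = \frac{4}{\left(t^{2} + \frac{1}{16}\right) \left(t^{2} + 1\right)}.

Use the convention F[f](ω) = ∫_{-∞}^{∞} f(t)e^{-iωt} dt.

F(ω) = - \frac{64 \pi e^{- \left|{\omega}\right|}}{15} + \frac{256 \pi e^{- \frac{\left|{\omega}\right|}{4}}}{15}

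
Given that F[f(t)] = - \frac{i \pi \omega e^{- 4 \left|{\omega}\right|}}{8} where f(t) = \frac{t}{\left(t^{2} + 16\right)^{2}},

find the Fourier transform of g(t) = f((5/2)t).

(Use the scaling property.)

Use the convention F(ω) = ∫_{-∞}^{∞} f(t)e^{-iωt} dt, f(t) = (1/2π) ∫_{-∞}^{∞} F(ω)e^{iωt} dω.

F[g](ω) = - \frac{i \pi \omega e^{- \frac{8 \left|{\omega}\right|}{5}}}{50}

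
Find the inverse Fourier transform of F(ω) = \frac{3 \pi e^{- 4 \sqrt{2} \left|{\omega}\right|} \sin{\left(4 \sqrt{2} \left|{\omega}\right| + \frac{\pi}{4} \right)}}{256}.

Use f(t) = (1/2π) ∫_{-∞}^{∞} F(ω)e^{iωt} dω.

f(t) = \frac{6}{t^{4} + 4096}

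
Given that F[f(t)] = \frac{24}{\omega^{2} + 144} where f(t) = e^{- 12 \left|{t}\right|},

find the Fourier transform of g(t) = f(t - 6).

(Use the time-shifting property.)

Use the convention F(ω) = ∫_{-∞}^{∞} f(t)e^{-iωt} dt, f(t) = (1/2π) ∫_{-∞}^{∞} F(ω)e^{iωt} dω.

F[g](ω) = \frac{24 e^{- 6 i \omega}}{\omega^{2} + 144}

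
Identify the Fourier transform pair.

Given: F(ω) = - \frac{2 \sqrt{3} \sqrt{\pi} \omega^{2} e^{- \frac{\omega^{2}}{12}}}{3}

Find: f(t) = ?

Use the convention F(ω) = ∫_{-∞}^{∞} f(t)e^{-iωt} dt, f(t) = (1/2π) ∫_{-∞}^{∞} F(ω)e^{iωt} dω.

f(t) = 6 \left(12 t^{2} - 2\right) e^{- 3 t^{2}}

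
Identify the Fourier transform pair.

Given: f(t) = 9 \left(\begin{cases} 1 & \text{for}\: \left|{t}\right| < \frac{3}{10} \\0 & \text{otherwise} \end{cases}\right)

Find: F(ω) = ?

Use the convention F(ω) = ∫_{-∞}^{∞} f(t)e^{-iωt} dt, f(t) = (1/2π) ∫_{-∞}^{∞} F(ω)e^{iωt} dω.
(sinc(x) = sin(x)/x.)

F(ω) = \frac{27 \operatorname{sinc}{\left(\frac{3 \omega}{10} \right)}}{5}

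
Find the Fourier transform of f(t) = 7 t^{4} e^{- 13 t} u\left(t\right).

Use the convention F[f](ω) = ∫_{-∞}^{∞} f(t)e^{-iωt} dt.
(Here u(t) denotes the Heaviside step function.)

F(ω) = \frac{168}{\left(i \omega + 13\right)^{5}}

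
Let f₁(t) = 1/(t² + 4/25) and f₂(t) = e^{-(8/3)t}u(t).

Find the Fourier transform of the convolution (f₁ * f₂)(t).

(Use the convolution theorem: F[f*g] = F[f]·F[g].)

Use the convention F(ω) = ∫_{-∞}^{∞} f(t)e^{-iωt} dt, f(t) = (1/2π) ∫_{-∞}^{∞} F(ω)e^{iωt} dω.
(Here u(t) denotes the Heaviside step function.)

F[f₁*f₂](ω) = \frac{15 \pi e^{- \frac{2 \left|{\omega}\right|}{5}}}{2 \left(3 i \omega + 8\right)}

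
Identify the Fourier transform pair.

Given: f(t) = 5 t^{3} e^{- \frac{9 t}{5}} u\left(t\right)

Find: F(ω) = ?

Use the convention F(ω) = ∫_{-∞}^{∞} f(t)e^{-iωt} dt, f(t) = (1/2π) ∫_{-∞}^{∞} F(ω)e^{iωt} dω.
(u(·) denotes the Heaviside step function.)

F(ω) = \frac{18750}{\left(5 i \omega + 9\right)^{4}}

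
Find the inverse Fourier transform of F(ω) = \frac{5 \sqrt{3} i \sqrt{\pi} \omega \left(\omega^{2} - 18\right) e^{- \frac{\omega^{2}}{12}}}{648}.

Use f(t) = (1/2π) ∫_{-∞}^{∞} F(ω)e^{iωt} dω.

f(t) = 5 t^{3} e^{- 3 t^{2}}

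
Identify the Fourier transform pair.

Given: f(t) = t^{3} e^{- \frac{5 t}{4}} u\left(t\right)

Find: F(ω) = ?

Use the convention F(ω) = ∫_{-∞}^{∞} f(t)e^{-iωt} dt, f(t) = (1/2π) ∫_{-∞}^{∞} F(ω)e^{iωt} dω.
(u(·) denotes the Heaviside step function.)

F(ω) = \frac{1536}{\left(4 i \omega + 5\right)^{4}}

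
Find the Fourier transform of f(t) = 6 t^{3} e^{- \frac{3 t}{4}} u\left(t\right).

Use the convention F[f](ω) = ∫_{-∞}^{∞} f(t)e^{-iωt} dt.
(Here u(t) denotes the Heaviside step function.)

F(ω) = \frac{9216}{\left(4 i \omega + 3\right)^{4}}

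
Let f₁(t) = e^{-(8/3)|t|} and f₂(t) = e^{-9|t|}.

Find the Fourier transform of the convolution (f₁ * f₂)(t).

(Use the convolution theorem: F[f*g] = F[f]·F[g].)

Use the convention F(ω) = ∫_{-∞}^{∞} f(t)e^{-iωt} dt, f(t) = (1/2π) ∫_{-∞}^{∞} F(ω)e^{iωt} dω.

F[f₁*f₂](ω) = \frac{864}{\left(\omega^{2} + 81\right) \left(9 \omega^{2} + 64\right)}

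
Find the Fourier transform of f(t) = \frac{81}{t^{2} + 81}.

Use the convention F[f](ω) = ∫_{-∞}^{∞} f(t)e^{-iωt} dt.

F(ω) = 9 \pi e^{- 9 \left|{\omega}\right|}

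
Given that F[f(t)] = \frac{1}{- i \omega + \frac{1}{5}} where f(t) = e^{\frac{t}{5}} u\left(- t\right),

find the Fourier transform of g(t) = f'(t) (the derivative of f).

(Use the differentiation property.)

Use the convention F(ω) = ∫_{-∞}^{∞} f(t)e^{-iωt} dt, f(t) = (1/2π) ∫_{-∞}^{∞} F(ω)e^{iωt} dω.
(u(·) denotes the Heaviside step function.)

F[g](ω) = - \frac{5 \omega}{5 \omega + i}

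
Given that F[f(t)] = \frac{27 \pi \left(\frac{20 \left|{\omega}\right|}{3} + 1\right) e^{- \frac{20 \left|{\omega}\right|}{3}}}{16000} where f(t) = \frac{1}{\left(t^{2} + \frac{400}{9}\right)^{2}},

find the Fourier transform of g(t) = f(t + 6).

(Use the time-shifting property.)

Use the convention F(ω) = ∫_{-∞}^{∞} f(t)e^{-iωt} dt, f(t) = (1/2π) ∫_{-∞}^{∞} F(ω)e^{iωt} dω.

F[g](ω) = \frac{9 \pi \left(20 \left|{\omega}\right| + 3\right) e^{6 i \omega - \frac{20 \left|{\omega}\right|}{3}}}{16000}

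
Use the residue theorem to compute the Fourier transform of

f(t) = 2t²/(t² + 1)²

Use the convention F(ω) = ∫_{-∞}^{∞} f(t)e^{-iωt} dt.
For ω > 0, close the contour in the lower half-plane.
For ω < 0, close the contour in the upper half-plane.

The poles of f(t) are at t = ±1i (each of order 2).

Let g(z) = f(z)e^{-iωz}; for large |z| the factor e^{-iωz} decays in the lower half-plane when ω > 0 and in the upper half-plane when ω < 0.

Case ω > 0 (lower half-plane, clockwise contour ⇒ F(ω) = -2πi·ΣRes):
  Res_{z = - i} g(z) = \frac{i \left(1 - \omega\right) e^{- \omega}}{2} (pole of order 2)
  F(ω) = -2πi·ΣRes = \pi \left(1 - \omega\right) e^{- \omega}

Case ω < 0 (upper half-plane, counterclockwise contour ⇒ F(ω) = +2πi·ΣRes):
  Res_{z = i} g(z) = \frac{i \left(- \omega - 1\right) e^{\omega}}{2} (pole of order 2)
  F(ω) = 2πi·ΣRes = \pi \left(\omega + 1\right) e^{\omega}

Both cases combine into a single formula in |ω|:

F(ω) = \pi \left(1 - \left|{\omega}\right|\right) e^{- \left|{\omega}\right|}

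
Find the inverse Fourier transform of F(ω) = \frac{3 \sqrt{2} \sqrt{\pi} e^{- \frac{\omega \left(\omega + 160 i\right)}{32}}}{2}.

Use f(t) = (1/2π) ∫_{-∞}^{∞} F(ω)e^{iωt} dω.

f(t) = 6 e^{- 8 \left(t - 5\right)^{2}}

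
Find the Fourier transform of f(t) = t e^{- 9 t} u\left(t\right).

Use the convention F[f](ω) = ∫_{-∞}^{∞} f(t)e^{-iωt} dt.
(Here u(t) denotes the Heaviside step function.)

F(ω) = \frac{1}{\left(i \omega + 9\right)^{2}}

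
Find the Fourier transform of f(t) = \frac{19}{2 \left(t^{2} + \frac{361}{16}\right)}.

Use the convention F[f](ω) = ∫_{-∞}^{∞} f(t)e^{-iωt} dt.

F(ω) = 2 \pi e^{- \frac{19 \left|{\omega}\right|}{4}}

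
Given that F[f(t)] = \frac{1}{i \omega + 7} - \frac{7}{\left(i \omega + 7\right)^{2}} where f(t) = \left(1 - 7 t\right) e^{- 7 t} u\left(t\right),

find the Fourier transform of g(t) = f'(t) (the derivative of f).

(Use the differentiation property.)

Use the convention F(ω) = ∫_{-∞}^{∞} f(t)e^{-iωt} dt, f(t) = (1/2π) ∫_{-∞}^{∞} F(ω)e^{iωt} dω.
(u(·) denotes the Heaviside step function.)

F[g](ω) = \frac{\omega^{2}}{\omega^{2} - 14 i \omega - 49}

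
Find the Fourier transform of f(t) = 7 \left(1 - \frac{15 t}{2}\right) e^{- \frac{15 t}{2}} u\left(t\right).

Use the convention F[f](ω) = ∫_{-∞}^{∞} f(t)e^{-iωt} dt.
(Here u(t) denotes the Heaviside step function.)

F(ω) = \frac{28 i \omega}{- 4 \omega^{2} + 60 i \omega + 225}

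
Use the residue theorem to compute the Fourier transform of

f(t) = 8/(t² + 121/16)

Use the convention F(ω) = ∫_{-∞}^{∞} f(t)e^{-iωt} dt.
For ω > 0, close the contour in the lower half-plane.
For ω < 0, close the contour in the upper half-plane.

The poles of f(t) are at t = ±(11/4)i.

Let g(z) = f(z)e^{-iωz}; for large |z| the factor e^{-iωz} decays in the lower half-plane when ω > 0 and in the upper half-plane when ω < 0.

Case ω > 0 (lower half-plane, clockwise contour ⇒ F(ω) = -2πi·ΣRes):
  Res_{z = - \frac{11 i}{4}} g(z) = \frac{16 i e^{- \frac{11 \omega}{4}}}{11}
  F(ω) = -2πi·ΣRes = \frac{32 \pi e^{- \frac{11 \omega}{4}}}{11}

Case ω < 0 (upper half-plane, counterclockwise contour ⇒ F(ω) = +2πi·ΣRes):
  Res_{z = \frac{11 i}{4}} g(z) = - \frac{16 i e^{\frac{11 \omega}{4}}}{11}
  F(ω) = 2πi·ΣRes = \frac{32 \pi e^{\frac{11 \omega}{4}}}{11}

Both cases combine into a single formula in |ω|:

F(ω) = \frac{32 \pi e^{- \frac{11 \left|{\omega}\right|}{4}}}{11}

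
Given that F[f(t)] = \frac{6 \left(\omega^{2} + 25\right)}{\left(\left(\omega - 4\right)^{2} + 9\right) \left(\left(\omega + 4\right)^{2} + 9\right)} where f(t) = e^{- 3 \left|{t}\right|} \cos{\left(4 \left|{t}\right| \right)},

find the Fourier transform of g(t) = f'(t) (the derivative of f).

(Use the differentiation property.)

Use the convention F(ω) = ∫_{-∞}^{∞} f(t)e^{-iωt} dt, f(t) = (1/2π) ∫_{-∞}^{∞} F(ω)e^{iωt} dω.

F[g](ω) = \frac{6 i \omega \left(\omega^{2} + 25\right)}{\omega^{4} - 14 \omega^{2} + 625}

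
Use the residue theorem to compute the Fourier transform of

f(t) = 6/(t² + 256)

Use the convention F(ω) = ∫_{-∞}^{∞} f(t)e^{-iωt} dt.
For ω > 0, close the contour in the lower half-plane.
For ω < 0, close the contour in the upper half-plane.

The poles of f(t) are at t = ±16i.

Let g(z) = f(z)e^{-iωz}; for large |z| the factor e^{-iωz} decays in the lower half-plane when ω > 0 and in the upper half-plane when ω < 0.

Case ω > 0 (lower half-plane, clockwise contour ⇒ F(ω) = -2πi·ΣRes):
  Res_{z = - 16 i} g(z) = \frac{3 i e^{- 16 \omega}}{16}
  F(ω) = -2πi·ΣRes = \frac{3 \pi e^{- 16 \omega}}{8}

Case ω < 0 (upper half-plane, counterclockwise contour ⇒ F(ω) = +2πi·ΣRes):
  Res_{z = 16 i} g(z) = - \frac{3 i e^{16 \omega}}{16}
  F(ω) = 2πi·ΣRes = \frac{3 \pi e^{16 \omega}}{8}

Both cases combine into a single formula in |ω|:

F(ω) = \frac{3 \pi e^{- 16 \left|{\omega}\right|}}{8}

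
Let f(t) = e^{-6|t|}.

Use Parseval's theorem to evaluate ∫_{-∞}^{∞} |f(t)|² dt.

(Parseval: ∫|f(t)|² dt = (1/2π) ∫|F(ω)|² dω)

∫|f(t)|² dt = \frac{1}{6}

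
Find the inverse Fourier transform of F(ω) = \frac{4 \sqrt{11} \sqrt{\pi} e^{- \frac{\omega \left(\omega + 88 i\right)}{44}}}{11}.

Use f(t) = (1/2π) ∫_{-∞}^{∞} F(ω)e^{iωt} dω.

f(t) = 4 e^{- 11 \left(t - 2\right)^{2}}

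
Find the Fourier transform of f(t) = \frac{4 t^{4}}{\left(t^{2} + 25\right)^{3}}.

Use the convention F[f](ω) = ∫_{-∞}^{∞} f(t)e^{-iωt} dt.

F(ω) = \frac{\pi \left(25 \omega^{2} - 25 \left|{\omega}\right| + 3\right) e^{- 5 \left|{\omega}\right|}}{10}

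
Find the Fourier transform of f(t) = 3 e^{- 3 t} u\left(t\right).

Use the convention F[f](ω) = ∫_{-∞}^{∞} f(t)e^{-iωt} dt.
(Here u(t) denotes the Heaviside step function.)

F(ω) = \frac{3}{i \omega + 3}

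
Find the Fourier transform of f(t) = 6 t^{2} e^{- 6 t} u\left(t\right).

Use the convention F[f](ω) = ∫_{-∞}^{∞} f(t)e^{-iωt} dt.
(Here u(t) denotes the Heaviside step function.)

F(ω) = \frac{12}{\left(i \omega + 6\right)^{3}}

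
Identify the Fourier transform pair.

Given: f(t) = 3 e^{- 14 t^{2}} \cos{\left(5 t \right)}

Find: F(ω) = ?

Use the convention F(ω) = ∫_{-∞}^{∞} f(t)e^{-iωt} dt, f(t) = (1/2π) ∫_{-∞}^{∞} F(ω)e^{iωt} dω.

F(ω) = \frac{3 \sqrt{14} \sqrt{\pi} \left(e^{\frac{5 \omega}{14}} + 1\right) e^{- \frac{\omega^{2}}{56} - \frac{5 \omega}{28} - \frac{25}{56}}}{28}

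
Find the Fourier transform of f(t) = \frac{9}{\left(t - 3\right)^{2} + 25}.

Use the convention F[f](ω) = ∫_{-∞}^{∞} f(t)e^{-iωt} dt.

F(ω) = \frac{9 \pi e^{- 3 i \omega - 5 \left|{\omega}\right|}}{5}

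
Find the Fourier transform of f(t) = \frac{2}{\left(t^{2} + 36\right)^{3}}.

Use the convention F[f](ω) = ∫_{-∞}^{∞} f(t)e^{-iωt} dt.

F(ω) = \frac{\pi \left(12 \omega^{2} + 6 \left|{\omega}\right| + 1\right) e^{- 6 \left|{\omega}\right|}}{10368}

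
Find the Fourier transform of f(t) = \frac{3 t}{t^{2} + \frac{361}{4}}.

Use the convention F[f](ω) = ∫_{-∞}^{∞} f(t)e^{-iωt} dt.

F(ω) = - 3 i \pi e^{- \frac{19 \left|{\omega}\right|}{2}} \operatorname{sign}{\left(\omega \right)}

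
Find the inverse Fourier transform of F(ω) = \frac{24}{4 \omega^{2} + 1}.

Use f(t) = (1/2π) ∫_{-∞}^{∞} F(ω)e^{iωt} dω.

f(t) = 6 e^{- \frac{\left|{t}\right|}{2}}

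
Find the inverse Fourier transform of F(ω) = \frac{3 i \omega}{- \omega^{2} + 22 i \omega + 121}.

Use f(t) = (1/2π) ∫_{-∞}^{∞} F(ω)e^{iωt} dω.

f(t) = 3 \left(1 - 11 t\right) e^{- 11 t} u\left(t\right)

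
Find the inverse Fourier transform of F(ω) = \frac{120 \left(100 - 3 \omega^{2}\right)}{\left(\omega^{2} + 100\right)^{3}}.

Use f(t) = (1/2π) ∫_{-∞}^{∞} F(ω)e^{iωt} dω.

f(t) = 3 t^{2} e^{- 10 \left|{t}\right|}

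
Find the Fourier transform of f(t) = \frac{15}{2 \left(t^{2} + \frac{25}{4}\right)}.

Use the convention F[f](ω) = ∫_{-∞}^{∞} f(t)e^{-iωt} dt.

F(ω) = 3 \pi e^{- \frac{5 \left|{\omega}\right|}{2}}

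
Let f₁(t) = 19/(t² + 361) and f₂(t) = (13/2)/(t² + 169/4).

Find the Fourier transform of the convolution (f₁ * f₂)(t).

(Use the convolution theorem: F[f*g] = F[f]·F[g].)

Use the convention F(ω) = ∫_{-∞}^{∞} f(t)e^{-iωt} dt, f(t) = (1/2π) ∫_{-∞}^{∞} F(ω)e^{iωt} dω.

F[f₁*f₂](ω) = \pi^{2} e^{- \frac{51 \left|{\omega}\right|}{2}}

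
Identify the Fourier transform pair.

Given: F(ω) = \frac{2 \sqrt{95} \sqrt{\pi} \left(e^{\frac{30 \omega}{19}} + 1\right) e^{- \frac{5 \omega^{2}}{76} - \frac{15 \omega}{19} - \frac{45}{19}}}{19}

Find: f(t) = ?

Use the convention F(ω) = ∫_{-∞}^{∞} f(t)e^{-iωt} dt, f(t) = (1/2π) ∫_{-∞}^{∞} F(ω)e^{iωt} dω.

f(t) = 4 e^{- \frac{19 t^{2}}{5}} \cos{\left(6 t \right)}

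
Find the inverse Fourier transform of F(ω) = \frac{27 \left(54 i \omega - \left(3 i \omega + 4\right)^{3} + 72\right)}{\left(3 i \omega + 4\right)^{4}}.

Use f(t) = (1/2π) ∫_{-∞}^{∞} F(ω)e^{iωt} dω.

f(t) = 9 \left(t^{2} - 1\right) e^{- \frac{4 t}{3}} u\left(t\right)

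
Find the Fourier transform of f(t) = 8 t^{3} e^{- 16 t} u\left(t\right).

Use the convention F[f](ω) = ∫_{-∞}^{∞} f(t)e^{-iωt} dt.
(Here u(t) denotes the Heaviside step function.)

F(ω) = \frac{48}{\left(i \omega + 16\right)^{4}}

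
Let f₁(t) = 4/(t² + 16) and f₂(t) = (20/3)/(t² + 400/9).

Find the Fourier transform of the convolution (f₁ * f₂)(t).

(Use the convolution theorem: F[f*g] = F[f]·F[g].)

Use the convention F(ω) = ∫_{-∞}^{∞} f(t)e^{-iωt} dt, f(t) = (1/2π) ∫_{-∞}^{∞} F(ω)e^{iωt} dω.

F[f₁*f₂](ω) = \pi^{2} e^{- \frac{32 \left|{\omega}\right|}{3}}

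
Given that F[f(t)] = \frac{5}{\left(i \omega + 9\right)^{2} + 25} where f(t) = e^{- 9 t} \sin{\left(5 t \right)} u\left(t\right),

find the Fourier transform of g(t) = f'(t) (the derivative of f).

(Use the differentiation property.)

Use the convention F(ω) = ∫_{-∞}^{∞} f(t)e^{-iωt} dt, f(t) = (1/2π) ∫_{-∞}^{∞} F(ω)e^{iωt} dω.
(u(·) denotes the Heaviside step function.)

F[g](ω) = \frac{5 i \omega}{\left(i \omega + 9\right)^{2} + 25}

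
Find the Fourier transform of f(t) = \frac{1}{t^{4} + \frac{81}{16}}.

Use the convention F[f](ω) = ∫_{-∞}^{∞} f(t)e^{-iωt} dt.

F(ω) = \frac{8 \pi e^{- \frac{3 \sqrt{2} \left|{\omega}\right|}{4}} \sin{\left(\frac{3 \sqrt{2} \left|{\omega}\right|}{4} + \frac{\pi}{4} \right)}}{27}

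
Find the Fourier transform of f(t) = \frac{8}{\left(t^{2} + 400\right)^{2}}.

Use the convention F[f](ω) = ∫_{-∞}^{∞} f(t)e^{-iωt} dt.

F(ω) = \frac{\pi \left(20 \left|{\omega}\right| + 1\right) e^{- 20 \left|{\omega}\right|}}{2000}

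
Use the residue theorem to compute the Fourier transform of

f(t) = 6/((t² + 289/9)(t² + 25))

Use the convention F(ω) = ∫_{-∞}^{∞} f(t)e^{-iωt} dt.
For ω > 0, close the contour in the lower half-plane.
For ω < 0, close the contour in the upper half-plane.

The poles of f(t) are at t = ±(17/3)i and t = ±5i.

Let g(z) = f(z)e^{-iωz}; for large |z| the factor e^{-iωz} decays in the lower half-plane when ω > 0 and in the upper half-plane when ω < 0.

Case ω > 0 (lower half-plane, clockwise contour ⇒ F(ω) = -2πi·ΣRes):
  Res_{z = - \frac{17 i}{3}} g(z) = - \frac{81 i e^{- \frac{17 \omega}{3}}}{1088}
  Res_{z = - 5 i} g(z) = \frac{27 i e^{- 5 \omega}}{320}
  F(ω) = -2πi·ΣRes = \frac{27 \pi e^{- 5 \omega}}{160} - \frac{81 \pi e^{- \frac{17 \omega}{3}}}{544}

Case ω < 0 (upper half-plane, counterclockwise contour ⇒ F(ω) = +2πi·ΣRes):
  Res_{z = \frac{17 i}{3}} g(z) = \frac{81 i e^{\frac{17 \omega}{3}}}{1088}
  Res_{z = 5 i} g(z) = - \frac{27 i e^{5 \omega}}{320}
  F(ω) = 2πi·ΣRes = \frac{27 \pi \left(- 15 e^{\frac{17 \omega}{3}} + 17 e^{5 \omega}\right)}{2720}

Both cases combine into a single formula in |ω|:

F(ω) = \frac{27 \pi e^{- 5 \left|{\omega}\right|}}{160} - \frac{81 \pi e^{- \frac{17 \left|{\omega}\right|}{3}}}{544}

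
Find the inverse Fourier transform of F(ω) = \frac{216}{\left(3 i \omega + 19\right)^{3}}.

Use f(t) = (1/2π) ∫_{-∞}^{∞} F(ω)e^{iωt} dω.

f(t) = 4 t^{2} e^{- \frac{19 t}{3}} u\left(t\right)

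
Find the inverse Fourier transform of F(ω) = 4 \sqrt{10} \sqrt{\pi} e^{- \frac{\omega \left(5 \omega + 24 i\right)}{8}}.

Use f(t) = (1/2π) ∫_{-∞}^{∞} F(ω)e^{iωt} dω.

f(t) = 8 e^{- \frac{2 \left(t - 3\right)^{2}}{5}}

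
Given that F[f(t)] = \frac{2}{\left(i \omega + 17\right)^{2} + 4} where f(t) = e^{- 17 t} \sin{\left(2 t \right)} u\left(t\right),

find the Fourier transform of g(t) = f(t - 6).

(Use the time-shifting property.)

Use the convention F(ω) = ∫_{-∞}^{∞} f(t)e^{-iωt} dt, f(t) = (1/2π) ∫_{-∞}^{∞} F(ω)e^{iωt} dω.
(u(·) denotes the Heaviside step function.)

F[g](ω) = \frac{2 e^{- 6 i \omega}}{\left(i \omega + 17\right)^{2} + 4}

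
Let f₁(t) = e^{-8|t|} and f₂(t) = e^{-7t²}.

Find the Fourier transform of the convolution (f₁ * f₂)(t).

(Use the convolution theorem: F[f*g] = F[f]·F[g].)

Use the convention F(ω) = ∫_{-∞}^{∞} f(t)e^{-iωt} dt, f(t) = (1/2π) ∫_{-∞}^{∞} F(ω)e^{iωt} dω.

F[f₁*f₂](ω) = \frac{16 \sqrt{7} \sqrt{\pi} e^{- \frac{\omega^{2}}{28}}}{7 \left(\omega^{2} + 64\right)}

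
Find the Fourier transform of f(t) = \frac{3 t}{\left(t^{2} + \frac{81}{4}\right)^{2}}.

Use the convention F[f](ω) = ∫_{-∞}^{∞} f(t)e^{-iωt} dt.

F(ω) = - \frac{i \pi \omega e^{- \frac{9 \left|{\omega}\right|}{2}}}{3}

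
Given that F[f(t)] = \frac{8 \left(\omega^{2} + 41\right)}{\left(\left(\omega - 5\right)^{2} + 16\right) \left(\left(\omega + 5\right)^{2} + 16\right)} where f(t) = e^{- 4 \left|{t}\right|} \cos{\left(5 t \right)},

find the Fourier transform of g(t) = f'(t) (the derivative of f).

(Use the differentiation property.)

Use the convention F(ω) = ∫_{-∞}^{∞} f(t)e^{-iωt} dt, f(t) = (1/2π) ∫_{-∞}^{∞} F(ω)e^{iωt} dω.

F[g](ω) = \frac{8 i \omega \left(\omega^{2} + 41\right)}{\omega^{4} - 18 \omega^{2} + 1681}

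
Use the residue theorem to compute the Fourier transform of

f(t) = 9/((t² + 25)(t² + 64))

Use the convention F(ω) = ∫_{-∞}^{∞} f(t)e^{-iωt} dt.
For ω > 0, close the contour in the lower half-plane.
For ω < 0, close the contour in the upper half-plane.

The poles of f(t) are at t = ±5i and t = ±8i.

Let g(z) = f(z)e^{-iωz}; for large |z| the factor e^{-iωz} decays in the lower half-plane when ω > 0 and in the upper half-plane when ω < 0.

Case ω > 0 (lower half-plane, clockwise contour ⇒ F(ω) = -2πi·ΣRes):
  Res_{z = - 5 i} g(z) = \frac{3 i e^{- 5 \omega}}{130}
  Res_{z = - 8 i} g(z) = - \frac{3 i e^{- 8 \omega}}{208}
  F(ω) = -2πi·ΣRes = \frac{3 \pi \left(8 e^{3 \omega} - 5\right) e^{- 8 \omega}}{520}

Case ω < 0 (upper half-plane, counterclockwise contour ⇒ F(ω) = +2πi·ΣRes):
  Res_{z = 5 i} g(z) = - \frac{3 i e^{5 \omega}}{130}
  Res_{z = 8 i} g(z) = \frac{3 i e^{8 \omega}}{208}
  F(ω) = 2πi·ΣRes = \frac{3 \pi \left(8 - 5 e^{3 \omega}\right) e^{5 \omega}}{520}

Both cases combine into a single formula in |ω|:

F(ω) = \frac{3 \pi \left(8 e^{3 \left|{\omega}\right|} - 5\right) e^{- 8 \left|{\omega}\right|}}{520}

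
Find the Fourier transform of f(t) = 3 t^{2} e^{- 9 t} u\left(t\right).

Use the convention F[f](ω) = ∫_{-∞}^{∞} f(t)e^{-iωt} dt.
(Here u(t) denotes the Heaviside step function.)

F(ω) = \frac{6}{\left(i \omega + 9\right)^{3}}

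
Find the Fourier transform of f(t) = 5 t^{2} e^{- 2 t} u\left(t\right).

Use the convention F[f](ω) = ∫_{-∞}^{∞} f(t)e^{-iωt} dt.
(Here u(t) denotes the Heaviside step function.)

F(ω) = \frac{10}{\left(i \omega + 2\right)^{3}}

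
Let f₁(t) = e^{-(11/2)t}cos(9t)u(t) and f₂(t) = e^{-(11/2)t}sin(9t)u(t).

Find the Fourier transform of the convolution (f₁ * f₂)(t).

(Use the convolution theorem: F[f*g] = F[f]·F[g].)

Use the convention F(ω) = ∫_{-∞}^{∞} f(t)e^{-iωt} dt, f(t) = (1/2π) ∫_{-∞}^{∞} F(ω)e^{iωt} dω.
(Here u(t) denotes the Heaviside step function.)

F[f₁*f₂](ω) = \frac{72 \left(2 i \omega + 11\right)}{\left(\left(2 i \omega + 11\right)^{2} + 324\right)^{2}}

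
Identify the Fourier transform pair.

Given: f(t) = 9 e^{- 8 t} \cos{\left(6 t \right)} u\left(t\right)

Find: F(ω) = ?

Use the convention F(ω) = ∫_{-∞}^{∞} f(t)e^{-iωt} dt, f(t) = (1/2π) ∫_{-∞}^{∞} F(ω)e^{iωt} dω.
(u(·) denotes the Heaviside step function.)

F(ω) = \frac{9 \left(i \omega + 8\right)}{\left(i \omega + 8\right)^{2} + 36}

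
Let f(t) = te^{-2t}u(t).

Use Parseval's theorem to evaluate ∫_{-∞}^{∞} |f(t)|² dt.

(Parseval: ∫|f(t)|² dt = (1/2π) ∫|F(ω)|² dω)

∫|f(t)|² dt = \frac{1}{32}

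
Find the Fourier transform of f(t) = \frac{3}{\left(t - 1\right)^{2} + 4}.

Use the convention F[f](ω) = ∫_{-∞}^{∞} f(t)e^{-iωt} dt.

F(ω) = \frac{3 \pi e^{- i \omega - 2 \left|{\omega}\right|}}{2}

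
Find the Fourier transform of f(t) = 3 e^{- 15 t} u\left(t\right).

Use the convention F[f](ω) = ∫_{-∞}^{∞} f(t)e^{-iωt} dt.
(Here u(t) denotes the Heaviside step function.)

F(ω) = \frac{3}{i \omega + 15}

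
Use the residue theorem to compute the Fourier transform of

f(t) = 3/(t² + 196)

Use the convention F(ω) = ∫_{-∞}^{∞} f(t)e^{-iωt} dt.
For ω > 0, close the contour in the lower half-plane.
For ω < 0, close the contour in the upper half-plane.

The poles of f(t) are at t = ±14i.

Let g(z) = f(z)e^{-iωz}; for large |z| the factor e^{-iωz} decays in the lower half-plane when ω > 0 and in the upper half-plane when ω < 0.

Case ω > 0 (lower half-plane, clockwise contour ⇒ F(ω) = -2πi·ΣRes):
  Res_{z = - 14 i} g(z) = \frac{3 i e^{- 14 \omega}}{28}
  F(ω) = -2πi·ΣRes = \frac{3 \pi e^{- 14 \omega}}{14}

Case ω < 0 (upper half-plane, counterclockwise contour ⇒ F(ω) = +2πi·ΣRes):
  Res_{z = 14 i} g(z) = - \frac{3 i e^{14 \omega}}{28}
  F(ω) = 2πi·ΣRes = \frac{3 \pi e^{14 \omega}}{14}

Both cases combine into a single formula in |ω|:

F(ω) = \frac{3 \pi e^{- 14 \left|{\omega}\right|}}{14}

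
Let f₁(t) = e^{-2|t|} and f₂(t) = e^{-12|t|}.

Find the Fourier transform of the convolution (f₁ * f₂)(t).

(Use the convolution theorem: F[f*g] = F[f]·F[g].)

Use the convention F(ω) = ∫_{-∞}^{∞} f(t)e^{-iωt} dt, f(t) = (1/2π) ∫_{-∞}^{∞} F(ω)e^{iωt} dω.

F[f₁*f₂](ω) = \frac{96}{\left(\omega^{2} + 4\right) \left(\omega^{2} + 144\right)}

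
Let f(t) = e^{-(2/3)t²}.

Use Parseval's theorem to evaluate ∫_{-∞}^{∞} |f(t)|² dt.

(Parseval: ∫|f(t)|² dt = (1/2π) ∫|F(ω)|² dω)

∫|f(t)|² dt = \frac{\sqrt{3} \sqrt{\pi}}{2}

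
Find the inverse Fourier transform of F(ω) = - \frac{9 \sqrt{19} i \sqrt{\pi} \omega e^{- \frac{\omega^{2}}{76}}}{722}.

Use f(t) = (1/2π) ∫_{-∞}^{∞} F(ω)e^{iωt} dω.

f(t) = 9 t e^{- 19 t^{2}}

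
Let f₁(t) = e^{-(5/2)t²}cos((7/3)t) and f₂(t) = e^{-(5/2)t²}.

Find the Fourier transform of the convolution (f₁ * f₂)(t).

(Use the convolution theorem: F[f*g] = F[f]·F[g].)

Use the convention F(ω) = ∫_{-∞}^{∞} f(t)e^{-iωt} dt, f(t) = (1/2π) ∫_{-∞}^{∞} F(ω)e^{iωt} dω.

F[f₁*f₂](ω) = \frac{\pi \left(e^{\frac{14 \omega}{15}} + 1\right) e^{- \frac{\omega^{2}}{5} - \frac{7 \omega}{15} - \frac{49}{90}}}{5}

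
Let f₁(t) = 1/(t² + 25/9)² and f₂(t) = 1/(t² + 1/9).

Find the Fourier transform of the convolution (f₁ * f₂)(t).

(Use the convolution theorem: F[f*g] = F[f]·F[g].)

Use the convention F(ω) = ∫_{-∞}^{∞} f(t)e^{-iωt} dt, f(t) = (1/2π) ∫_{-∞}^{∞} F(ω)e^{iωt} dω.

F[f₁*f₂](ω) = \frac{27 \pi^{2} \left(5 \left|{\omega}\right| + 3\right) e^{- 2 \left|{\omega}\right|}}{250}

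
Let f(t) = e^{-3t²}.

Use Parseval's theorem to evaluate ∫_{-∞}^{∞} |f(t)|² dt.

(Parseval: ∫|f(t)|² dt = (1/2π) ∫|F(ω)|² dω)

∫|f(t)|² dt = \frac{\sqrt{6} \sqrt{\pi}}{6}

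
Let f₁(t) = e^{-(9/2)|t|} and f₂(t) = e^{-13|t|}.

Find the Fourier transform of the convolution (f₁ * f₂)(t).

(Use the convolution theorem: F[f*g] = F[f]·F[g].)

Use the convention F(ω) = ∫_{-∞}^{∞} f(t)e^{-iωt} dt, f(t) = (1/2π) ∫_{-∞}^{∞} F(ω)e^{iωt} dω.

F[f₁*f₂](ω) = \frac{936}{\left(\omega^{2} + 169\right) \left(4 \omega^{2} + 81\right)}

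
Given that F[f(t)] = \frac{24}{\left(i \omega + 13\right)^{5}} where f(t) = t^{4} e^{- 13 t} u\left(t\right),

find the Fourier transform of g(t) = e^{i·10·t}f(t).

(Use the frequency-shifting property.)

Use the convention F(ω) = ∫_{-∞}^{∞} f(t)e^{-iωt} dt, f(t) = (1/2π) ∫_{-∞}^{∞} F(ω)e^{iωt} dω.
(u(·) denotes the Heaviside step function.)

F[g](ω) = \frac{24}{\left(i \left(\omega - 10\right) + 13\right)^{5}}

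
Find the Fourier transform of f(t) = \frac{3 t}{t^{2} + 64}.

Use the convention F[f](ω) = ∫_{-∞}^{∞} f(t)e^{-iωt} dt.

F(ω) = - 3 i \pi e^{- 8 \left|{\omega}\right|} \operatorname{sign}{\left(\omega \right)}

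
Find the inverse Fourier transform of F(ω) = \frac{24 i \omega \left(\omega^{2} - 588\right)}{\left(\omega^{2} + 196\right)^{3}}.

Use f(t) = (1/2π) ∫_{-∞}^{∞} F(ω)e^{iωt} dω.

f(t) = 6 t e^{- 14 \left|{t}\right|} \left|{t}\right|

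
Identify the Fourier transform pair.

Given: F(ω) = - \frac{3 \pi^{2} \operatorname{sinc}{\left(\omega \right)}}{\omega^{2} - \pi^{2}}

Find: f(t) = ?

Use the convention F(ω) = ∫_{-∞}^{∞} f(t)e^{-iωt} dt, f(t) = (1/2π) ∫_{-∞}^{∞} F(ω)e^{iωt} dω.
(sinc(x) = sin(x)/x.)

f(t) = 3 \left(\begin{cases} \cos^{2}{\left(\frac{\pi t}{2} \right)} & \text{for}\: \left|{t}\right| < 1 \\0 & \text{otherwise} \end{cases}\right)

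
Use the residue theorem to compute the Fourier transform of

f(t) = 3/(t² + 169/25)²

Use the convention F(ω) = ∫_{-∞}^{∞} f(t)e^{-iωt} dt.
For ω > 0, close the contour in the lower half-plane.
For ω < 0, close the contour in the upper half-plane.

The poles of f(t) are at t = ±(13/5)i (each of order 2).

Let g(z) = f(z)e^{-iωz}; for large |z| the factor e^{-iωz} decays in the lower half-plane when ω > 0 and in the upper half-plane when ω < 0.

Case ω > 0 (lower half-plane, clockwise contour ⇒ F(ω) = -2πi·ΣRes):
  Res_{z = - \frac{13 i}{5}} g(z) = \frac{75 i \left(13 \omega + 5\right) e^{- \frac{13 \omega}{5}}}{8788} (pole of order 2)
  F(ω) = -2πi·ΣRes = \frac{75 \pi \left(13 \omega + 5\right) e^{- \frac{13 \omega}{5}}}{4394}

Case ω < 0 (upper half-plane, counterclockwise contour ⇒ F(ω) = +2πi·ΣRes):
  Res_{z = \frac{13 i}{5}} g(z) = \frac{75 i \left(13 \omega - 5\right) e^{\frac{13 \omega}{5}}}{8788} (pole of order 2)
  F(ω) = 2πi·ΣRes = \frac{75 \pi \left(5 - 13 \omega\right) e^{\frac{13 \omega}{5}}}{4394}

Both cases combine into a single formula in |ω|:

F(ω) = \frac{75 \pi \left(13 \left|{\omega}\right| + 5\right) e^{- \frac{13 \left|{\omega}\right|}{5}}}{4394}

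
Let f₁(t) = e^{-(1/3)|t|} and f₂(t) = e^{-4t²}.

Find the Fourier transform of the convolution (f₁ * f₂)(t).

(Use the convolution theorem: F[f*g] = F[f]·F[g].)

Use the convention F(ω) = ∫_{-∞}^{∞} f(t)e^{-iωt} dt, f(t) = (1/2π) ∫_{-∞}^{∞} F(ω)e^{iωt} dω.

F[f₁*f₂](ω) = \frac{3 \sqrt{\pi} e^{- \frac{\omega^{2}}{16}}}{9 \omega^{2} + 1}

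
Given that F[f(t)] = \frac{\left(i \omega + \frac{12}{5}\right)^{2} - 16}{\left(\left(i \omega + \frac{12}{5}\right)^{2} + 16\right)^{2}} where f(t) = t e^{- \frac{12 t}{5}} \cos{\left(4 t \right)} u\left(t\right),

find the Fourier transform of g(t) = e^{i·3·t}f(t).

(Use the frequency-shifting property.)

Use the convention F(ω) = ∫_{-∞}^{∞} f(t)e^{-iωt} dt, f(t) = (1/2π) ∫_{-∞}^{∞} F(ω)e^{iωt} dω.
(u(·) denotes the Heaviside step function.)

F[g](ω) = \frac{25 \left(\left(5 i \left(\omega - 3\right) + 12\right)^{2} - 400\right)}{\left(\left(5 i \left(\omega - 3\right) + 12\right)^{2} + 400\right)^{2}}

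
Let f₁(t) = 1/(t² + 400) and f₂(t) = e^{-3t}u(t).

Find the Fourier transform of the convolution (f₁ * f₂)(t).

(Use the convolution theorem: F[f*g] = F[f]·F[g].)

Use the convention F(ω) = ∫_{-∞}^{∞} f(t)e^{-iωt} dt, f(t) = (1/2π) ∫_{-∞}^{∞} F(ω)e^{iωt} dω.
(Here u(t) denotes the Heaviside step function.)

F[f₁*f₂](ω) = \frac{\pi e^{- 20 \left|{\omega}\right|}}{20 \left(i \omega + 3\right)}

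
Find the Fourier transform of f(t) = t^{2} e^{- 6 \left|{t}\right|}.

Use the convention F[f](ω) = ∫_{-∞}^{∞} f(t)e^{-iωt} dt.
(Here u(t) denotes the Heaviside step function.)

F(ω) = \frac{72 \left(12 - \omega^{2}\right)}{\left(\omega^{2} + 36\right)^{3}}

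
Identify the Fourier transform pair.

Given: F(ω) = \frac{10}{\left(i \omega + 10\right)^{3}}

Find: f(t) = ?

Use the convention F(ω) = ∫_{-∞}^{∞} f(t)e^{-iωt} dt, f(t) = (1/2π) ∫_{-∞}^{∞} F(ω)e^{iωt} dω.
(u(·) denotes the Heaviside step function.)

f(t) = 5 t^{2} e^{- 10 t} u\left(t\right)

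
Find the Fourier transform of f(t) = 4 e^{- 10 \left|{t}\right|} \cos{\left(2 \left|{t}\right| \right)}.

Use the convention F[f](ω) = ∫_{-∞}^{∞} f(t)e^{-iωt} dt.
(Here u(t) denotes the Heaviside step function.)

F(ω) = \frac{80 \left(\omega^{2} + 104\right)}{\omega^{4} + 192 \omega^{2} + 10816}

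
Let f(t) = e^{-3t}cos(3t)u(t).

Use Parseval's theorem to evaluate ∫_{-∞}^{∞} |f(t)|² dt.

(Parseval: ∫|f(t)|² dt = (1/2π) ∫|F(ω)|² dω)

∫|f(t)|² dt = \frac{1}{8}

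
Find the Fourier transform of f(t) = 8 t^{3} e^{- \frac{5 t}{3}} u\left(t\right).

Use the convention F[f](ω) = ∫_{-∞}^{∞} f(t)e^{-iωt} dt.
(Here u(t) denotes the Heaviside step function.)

F(ω) = \frac{3888}{\left(3 i \omega + 5\right)^{4}}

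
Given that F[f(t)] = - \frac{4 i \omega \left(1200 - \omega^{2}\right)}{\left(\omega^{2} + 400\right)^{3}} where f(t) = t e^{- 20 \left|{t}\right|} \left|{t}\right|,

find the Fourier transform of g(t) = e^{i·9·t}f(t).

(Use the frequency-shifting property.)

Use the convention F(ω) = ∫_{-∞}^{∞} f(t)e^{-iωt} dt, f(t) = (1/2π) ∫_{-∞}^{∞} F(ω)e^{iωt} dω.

F[g](ω) = \frac{4 i \left(\omega - 9\right) \left(\left(\omega - 9\right)^{2} - 1200\right)}{\left(\left(\omega - 9\right)^{2} + 400\right)^{3}}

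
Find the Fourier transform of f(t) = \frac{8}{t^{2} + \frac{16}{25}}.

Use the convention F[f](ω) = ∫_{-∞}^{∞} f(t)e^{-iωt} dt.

F(ω) = 10 \pi e^{- \frac{4 \left|{\omega}\right|}{5}}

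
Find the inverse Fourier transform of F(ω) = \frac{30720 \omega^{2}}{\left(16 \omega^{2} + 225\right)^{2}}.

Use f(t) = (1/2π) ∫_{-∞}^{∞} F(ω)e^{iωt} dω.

f(t) = 8 \left(1 - \frac{15 \left|{t}\right|}{4}\right) e^{- \frac{15 \left|{t}\right|}{4}}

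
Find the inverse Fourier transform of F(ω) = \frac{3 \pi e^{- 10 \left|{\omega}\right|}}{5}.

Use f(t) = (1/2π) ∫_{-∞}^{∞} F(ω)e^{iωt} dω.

f(t) = \frac{6}{t^{2} + 100}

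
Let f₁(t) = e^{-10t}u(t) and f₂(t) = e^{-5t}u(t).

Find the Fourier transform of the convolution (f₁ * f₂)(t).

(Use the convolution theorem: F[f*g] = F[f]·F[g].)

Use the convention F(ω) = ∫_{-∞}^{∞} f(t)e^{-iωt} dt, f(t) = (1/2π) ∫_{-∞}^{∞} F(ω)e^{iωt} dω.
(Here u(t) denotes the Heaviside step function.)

F[f₁*f₂](ω) = \frac{1}{\left(i \omega + 5\right) \left(i \omega + 10\right)}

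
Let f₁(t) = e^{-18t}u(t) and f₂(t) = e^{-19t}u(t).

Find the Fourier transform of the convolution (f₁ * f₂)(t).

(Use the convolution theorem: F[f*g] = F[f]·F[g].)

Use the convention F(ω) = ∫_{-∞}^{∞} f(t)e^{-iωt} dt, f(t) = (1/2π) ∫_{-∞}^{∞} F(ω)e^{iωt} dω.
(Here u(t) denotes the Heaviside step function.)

F[f₁*f₂](ω) = \frac{1}{\left(i \omega + 18\right) \left(i \omega + 19\right)}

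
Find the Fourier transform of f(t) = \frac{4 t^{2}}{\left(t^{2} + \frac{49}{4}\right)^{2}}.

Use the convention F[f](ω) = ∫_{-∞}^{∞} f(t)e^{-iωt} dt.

F(ω) = \frac{2 \pi \left(2 - 7 \left|{\omega}\right|\right) e^{- \frac{7 \left|{\omega}\right|}{2}}}{7}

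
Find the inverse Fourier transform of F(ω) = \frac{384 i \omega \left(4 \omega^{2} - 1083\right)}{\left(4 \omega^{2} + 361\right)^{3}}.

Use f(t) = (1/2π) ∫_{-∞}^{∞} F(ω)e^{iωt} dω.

f(t) = 6 t e^{- \frac{19 \left|{t}\right|}{2}} \left|{t}\right|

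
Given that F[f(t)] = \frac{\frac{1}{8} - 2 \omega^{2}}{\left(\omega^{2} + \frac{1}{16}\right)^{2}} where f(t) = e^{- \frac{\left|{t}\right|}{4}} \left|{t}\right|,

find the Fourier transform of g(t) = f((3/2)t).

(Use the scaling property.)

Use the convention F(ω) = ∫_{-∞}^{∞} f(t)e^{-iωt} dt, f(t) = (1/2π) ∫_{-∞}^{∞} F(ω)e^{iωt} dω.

F[g](ω) = \frac{192 \left(9 - 64 \omega^{2}\right)}{\left(64 \omega^{2} + 9\right)^{2}}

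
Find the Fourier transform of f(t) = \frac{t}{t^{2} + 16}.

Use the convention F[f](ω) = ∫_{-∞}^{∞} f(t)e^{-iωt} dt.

F(ω) = - i \pi e^{- 4 \left|{\omega}\right|} \operatorname{sign}{\left(\omega \right)}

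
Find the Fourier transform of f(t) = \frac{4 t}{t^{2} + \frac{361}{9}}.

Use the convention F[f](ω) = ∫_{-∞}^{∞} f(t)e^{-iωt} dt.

F(ω) = - 4 i \pi e^{- \frac{19 \left|{\omega}\right|}{3}} \operatorname{sign}{\left(\omega \right)}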